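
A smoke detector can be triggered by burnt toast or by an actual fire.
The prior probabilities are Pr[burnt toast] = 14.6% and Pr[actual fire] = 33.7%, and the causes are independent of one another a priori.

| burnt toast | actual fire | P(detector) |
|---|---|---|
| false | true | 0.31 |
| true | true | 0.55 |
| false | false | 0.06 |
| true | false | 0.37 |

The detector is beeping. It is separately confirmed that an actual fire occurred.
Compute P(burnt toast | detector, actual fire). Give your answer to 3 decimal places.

P(burnt toast | detector, actual fire) ≈ 0.233

For the numerator, keep only burnt toast=true terms: 0.55·0.146 = 0.080300
Normalizer over all consistent configurations: 0.31·0.854 + 0.55·0.146 = 0.345040
Posterior = 0.080300 / 0.345040 ≈ 0.233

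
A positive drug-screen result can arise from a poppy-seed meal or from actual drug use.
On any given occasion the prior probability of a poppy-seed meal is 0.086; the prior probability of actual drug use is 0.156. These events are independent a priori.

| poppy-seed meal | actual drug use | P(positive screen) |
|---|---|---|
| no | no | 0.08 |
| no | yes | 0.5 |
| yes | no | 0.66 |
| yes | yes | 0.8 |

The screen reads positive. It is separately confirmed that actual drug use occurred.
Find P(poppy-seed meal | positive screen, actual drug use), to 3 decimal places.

P(poppy-seed meal | positive screen, actual drug use) ≈ 0.131

P(positive screen | actual drug use) = 0.5×0.914 + 0.8×0.086 = 0.457000 + 0.068800 = 0.525800
Of this, 0.068800 comes from 0.8×0.086 (the poppy-seed meal=true cases).
Hence the posterior is 0.068800/0.525800 ≈ 0.131.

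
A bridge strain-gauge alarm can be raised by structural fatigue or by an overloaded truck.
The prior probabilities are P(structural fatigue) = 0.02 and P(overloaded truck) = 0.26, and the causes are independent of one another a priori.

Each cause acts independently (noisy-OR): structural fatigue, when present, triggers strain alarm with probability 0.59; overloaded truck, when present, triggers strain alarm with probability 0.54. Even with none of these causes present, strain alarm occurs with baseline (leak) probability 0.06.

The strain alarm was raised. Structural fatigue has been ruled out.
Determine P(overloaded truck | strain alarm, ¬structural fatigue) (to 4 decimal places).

P(overloaded truck | strain alarm, ¬structural fatigue) ≈ 0.7687

Under noisy-OR, P(strain alarm | causes) = 1 − (1−0.06)·∏(1−qᵢ) over the active causes.
Sum P(strain alarm|·) weighted by the priors over both values of overloaded truck:
  P(strain alarm | ¬structural fatigue) = 0.06*0.74 + 0.5676*0.26
        = 0.044400 + 0.147576 = 0.191976
Configurations with overloaded truck contribute 0.147576, so
  P(overloaded truck | strain alarm, ¬structural fatigue) = 0.147576 / 0.191976 ≈ 0.7687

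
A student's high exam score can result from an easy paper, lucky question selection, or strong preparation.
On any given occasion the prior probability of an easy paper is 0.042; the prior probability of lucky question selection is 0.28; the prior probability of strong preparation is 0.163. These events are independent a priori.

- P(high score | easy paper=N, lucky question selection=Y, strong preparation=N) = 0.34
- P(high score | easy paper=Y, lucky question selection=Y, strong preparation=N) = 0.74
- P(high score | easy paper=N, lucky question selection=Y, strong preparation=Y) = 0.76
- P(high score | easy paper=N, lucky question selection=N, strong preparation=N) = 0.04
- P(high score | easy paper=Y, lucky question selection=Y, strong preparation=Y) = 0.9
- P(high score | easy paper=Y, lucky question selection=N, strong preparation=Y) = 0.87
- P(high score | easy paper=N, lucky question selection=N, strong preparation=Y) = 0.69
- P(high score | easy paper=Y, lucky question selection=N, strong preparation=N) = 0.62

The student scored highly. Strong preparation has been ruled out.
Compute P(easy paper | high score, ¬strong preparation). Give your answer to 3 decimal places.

P(easy paper | high score, ¬strong preparation) ≈ 0.188

P(high score | ¬strong preparation) = 0.04*0.958*0.72 + 0.34*0.958*0.28 + 0.62*0.042*0.72 + 0.74*0.042*0.28 = 0.027590 + 0.091202 + 0.018749 + 0.008702 = 0.146243
The easy paper-present share is 0.018749 + 0.008702 = 0.027451.
Hence the posterior is 0.027451/0.146243 ≈ 0.188.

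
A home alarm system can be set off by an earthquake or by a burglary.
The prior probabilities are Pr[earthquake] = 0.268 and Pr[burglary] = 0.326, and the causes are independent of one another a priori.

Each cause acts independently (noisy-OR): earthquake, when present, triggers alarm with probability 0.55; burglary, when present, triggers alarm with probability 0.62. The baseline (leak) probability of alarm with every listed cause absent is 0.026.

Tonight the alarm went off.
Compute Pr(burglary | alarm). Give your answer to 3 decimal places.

Under noisy-OR, P(alarm | causes) = 1 − (1−0.026)·∏(1−qᵢ) over the active causes.
Numerator (weight on configurations with burglary): 0.150310 + 0.072817 = 0.223127
Denominator P(alarm): 0.026*0.732*0.674 + 0.62988*0.732*0.326 + 0.5617*0.268*0.674 + 0.833446*0.268*0.326 = 0.337416
P(burglary | alarm) = 0.223127/0.337416 ≈ 0.661

Pr(burglary | alarm) ≈ 0.661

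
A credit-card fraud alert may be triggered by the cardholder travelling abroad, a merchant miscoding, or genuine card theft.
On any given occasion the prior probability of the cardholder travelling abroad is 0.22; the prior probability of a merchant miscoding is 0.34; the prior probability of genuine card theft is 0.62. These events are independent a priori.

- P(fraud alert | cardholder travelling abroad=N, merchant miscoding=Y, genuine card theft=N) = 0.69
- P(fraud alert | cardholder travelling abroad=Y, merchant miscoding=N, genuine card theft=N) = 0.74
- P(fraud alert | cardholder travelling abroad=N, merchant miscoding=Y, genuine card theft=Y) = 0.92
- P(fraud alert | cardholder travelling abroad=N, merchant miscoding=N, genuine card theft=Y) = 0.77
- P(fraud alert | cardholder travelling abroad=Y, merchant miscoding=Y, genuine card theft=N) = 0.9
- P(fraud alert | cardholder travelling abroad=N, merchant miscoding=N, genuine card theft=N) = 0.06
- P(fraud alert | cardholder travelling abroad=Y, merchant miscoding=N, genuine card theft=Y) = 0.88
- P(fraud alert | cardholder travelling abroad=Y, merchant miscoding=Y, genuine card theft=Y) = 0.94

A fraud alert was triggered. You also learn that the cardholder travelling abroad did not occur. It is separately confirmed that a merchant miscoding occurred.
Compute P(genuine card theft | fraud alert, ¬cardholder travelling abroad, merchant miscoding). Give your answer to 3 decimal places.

P(genuine card theft | fraud alert, ¬cardholder travelling abroad, merchant miscoding) ≈ 0.685

P(fraud alert | ¬cardholder travelling abroad, merchant miscoding) = 0.69·0.38 + 0.92·0.62 = 0.262200 + 0.570400 = 0.832600
Of this, 0.570400 comes from 0.92·0.62 (the genuine card theft=true cases).
P(genuine card theft | fraud alert, ¬cardholder travelling abroad, merchant miscoding) = 0.570400 / 0.832600 ≈ 0.685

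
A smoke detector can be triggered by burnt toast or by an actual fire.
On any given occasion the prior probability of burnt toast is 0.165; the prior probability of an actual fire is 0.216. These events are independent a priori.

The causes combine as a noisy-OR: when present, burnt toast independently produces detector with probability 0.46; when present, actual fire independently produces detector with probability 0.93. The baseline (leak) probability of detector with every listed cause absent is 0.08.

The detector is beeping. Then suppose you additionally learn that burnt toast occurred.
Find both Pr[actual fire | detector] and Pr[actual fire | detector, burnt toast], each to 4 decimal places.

Under noisy-OR, P(detector | causes) = 1 − (1−0.08)·∏(1−qᵢ) over the active causes.
P(detector) = 0.08*0.835*0.784 + 0.9356*0.835*0.216 + 0.5032*0.165*0.784 + 0.965224*0.165*0.216 = 0.052371 + 0.168745 + 0.065094 + 0.034401 = 0.320611
Restricting to configurations with actual fire present: 0.168745 + 0.034401 = 0.203146.
P(actual fire | detector) = 0.203146 / 0.320611 ≈ 0.6336

Now condition on the additional information:
Enumerate both values of actual fire and weight by the priors:
  P(detector | burnt toast) = 0.5032×0.784 + 0.965224×0.216
        = 0.394509 + 0.208488 = 0.602997
The terms with actual fire present sum to 0.208488, so
  P(actual fire | detector, burnt toast) = 0.208488 / 0.602997 ≈ 0.3458

Pr[actual fire | detector] ≈ 0.6336; Pr[actual fire | detector, burnt toast] ≈ 0.3458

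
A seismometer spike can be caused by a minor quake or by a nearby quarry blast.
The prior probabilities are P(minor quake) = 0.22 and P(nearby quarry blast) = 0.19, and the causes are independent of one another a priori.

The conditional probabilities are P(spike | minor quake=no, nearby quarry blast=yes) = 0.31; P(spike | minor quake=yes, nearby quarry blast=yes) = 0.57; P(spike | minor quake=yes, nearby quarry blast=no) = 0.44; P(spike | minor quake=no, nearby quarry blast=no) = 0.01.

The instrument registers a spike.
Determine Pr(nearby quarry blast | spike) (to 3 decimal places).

Weight on nearby quarry blast=true, given the evidence: 0.045942 + 0.023826 = 0.069768
Normalizer over all consistent configurations: 0.01*0.78*0.81 + 0.31*0.78*0.19 + 0.44*0.22*0.81 + 0.57*0.22*0.19 = 0.154494
P(nearby quarry blast | spike) = 0.069768/0.154494 ≈ 0.452

Pr(nearby quarry blast | spike) ≈ 0.452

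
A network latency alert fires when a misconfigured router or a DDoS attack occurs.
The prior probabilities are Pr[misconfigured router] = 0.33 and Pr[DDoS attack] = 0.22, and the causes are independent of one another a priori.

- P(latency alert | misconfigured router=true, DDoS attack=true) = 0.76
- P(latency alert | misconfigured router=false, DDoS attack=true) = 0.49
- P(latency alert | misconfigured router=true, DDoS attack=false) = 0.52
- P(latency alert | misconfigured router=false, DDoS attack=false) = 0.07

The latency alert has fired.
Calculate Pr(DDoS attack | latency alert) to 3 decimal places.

Numerator (weight on configurations with DDoS attack): 0.072226 + 0.055176 = 0.127402
Normalizer over all consistent configurations: 0.07·0.67·0.78 + 0.49·0.67·0.22 + 0.52·0.33·0.78 + 0.76·0.33·0.22 = 0.297832
P(DDoS attack | latency alert) = 0.127402/0.297832 ≈ 0.428

Pr(DDoS attack | latency alert) ≈ 0.428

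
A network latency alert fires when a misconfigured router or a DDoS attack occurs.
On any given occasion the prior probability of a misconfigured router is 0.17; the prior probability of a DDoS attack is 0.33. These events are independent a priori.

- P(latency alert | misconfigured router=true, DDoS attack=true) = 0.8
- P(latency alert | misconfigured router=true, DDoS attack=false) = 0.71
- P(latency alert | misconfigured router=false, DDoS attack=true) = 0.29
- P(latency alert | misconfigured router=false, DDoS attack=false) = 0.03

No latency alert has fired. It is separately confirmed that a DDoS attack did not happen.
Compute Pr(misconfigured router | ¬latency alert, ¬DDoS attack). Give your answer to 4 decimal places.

Enumerate both values of misconfigured router and weight by the priors:
  P(¬latency alert | ¬DDoS attack) = 0.97×0.83 + 0.29×0.17
        = 0.805100 + 0.049300 = 0.854400
Configurations with misconfigured router contribute 0.049300, so
  P(misconfigured router | ¬latency alert, ¬DDoS attack) = 0.049300 / 0.854400 ≈ 0.0577

Pr(misconfigured router | ¬latency alert, ¬DDoS attack) ≈ 0.0577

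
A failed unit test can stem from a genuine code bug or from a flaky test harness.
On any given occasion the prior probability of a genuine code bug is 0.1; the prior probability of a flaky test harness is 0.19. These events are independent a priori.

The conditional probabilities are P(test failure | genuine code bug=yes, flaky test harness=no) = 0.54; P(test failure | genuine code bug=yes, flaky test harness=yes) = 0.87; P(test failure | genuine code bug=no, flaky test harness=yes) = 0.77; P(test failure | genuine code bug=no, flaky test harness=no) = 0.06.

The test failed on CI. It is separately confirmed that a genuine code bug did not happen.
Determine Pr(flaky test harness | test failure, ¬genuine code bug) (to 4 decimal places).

Pr(flaky test harness | test failure, ¬genuine code bug) ≈ 0.7506

For the numerator, keep only flaky test harness=true terms: 0.77×0.19 = 0.146300
The normalizing constant is 0.06×0.81 + 0.77×0.19 = 0.194900
P(flaky test harness | test failure, ¬genuine code bug) = 0.146300/0.194900 ≈ 0.7506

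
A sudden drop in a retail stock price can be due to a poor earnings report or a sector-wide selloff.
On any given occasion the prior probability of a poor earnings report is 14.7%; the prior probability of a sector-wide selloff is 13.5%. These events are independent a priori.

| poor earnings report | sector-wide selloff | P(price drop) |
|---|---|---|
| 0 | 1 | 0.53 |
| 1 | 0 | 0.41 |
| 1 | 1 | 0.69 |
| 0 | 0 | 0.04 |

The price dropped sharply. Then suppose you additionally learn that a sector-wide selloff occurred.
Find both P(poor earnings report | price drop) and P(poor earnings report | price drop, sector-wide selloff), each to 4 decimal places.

P(poor earnings report | price drop) ≈ 0.4210; P(poor earnings report | price drop, sector-wide selloff) ≈ 0.1832

Numerator (weight on configurations with poor earnings report): 0.052134 + 0.013693 = 0.065827
Normalizer over all consistent configurations: 0.04×0.853×0.865 + 0.53×0.853×0.135 + 0.41×0.147×0.865 + 0.69×0.147×0.135 = 0.156373
P(poor earnings report | price drop) = 0.065827/0.156373 ≈ 0.4210

With the extra evidence:
Enumerate both values of poor earnings report and weight by the priors:
  P(price drop | sector-wide selloff) = 0.53·0.853 + 0.69·0.147
        = 0.452090 + 0.101430 = 0.553520
Keeping only the poor earnings report-present terms gives 0.101430, so
  P(poor earnings report | price drop, sector-wide selloff) = 0.101430 / 0.553520 ≈ 0.1832
— sector-wide selloff explains away the evidence for poor earnings report.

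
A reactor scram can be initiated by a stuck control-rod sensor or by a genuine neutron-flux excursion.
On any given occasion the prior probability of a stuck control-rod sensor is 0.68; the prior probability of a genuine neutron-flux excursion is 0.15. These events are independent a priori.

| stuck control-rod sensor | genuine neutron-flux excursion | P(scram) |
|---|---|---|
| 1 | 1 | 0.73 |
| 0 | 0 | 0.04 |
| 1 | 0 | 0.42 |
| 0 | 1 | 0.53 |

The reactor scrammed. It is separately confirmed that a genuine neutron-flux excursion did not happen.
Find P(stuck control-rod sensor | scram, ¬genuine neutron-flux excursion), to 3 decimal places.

P(stuck control-rod sensor | scram, ¬genuine neutron-flux excursion) ≈ 0.957

P(scram | ¬genuine neutron-flux excursion) = 0.04*0.32 + 0.42*0.68 = 0.012800 + 0.285600 = 0.298400
Restricting to configurations with stuck control-rod sensor present: 0.42*0.68 = 0.285600.
So P(stuck control-rod sensor | scram, ¬genuine neutron-flux excursion) = 0.285600/0.298400 ≈ 0.957.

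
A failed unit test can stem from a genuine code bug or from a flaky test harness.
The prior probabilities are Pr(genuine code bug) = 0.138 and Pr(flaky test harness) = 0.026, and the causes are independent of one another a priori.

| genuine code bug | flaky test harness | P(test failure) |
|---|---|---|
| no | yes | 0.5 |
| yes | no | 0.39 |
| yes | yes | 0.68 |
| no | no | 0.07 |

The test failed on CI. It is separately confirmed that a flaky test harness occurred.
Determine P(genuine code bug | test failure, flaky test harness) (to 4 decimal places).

Weight on genuine code bug=true, given the evidence: 0.68×0.138 = 0.093840
Denominator P(test failure | flaky test harness): 0.5×0.862 + 0.68×0.138 = 0.524840
Posterior = 0.093840 / 0.524840 ≈ 0.1788

P(genuine code bug | test failure, flaky test harness) ≈ 0.1788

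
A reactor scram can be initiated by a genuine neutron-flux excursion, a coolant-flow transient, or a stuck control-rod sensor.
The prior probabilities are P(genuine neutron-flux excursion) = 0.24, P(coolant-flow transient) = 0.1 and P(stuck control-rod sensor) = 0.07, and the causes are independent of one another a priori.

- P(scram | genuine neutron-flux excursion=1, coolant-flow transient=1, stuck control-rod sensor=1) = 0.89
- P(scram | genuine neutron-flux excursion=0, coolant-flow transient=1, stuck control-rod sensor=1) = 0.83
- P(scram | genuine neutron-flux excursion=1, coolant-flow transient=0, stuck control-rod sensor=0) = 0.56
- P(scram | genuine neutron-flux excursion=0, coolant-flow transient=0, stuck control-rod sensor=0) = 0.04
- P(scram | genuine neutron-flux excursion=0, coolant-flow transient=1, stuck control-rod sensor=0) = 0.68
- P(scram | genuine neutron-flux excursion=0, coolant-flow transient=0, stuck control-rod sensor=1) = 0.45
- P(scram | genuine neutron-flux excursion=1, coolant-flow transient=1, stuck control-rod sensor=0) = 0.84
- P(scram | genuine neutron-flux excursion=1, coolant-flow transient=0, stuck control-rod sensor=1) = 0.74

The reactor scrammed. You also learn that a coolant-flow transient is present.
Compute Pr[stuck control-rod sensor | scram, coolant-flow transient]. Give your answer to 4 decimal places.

Pr[stuck control-rod sensor | scram, coolant-flow transient] ≈ 0.0813

P(scram | coolant-flow transient) = 0.68*0.76*0.93 + 0.83*0.76*0.07 + 0.84*0.24*0.93 + 0.89*0.24*0.07 = 0.480624 + 0.044156 + 0.187488 + 0.014952 = 0.727220
The stuck control-rod sensor-present share is 0.044156 + 0.014952 = 0.059108.
Hence the posterior is 0.059108/0.727220 ≈ 0.0813.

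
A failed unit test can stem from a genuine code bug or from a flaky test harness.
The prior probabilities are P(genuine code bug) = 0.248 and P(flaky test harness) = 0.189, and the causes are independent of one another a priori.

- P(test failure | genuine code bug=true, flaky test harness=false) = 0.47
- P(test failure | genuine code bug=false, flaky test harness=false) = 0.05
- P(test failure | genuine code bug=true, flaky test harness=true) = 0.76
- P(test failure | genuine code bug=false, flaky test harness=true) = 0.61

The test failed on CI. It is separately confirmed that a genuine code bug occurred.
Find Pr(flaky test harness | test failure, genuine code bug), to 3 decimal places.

Pr(flaky test harness | test failure, genuine code bug) ≈ 0.274

Weight on flaky test harness=true, given the evidence: 0.76*0.189 = 0.143640
Denominator P(test failure | genuine code bug): 0.47*0.811 + 0.76*0.189 = 0.524810
P(flaky test harness | test failure, genuine code bug) = 0.143640/0.524810 ≈ 0.274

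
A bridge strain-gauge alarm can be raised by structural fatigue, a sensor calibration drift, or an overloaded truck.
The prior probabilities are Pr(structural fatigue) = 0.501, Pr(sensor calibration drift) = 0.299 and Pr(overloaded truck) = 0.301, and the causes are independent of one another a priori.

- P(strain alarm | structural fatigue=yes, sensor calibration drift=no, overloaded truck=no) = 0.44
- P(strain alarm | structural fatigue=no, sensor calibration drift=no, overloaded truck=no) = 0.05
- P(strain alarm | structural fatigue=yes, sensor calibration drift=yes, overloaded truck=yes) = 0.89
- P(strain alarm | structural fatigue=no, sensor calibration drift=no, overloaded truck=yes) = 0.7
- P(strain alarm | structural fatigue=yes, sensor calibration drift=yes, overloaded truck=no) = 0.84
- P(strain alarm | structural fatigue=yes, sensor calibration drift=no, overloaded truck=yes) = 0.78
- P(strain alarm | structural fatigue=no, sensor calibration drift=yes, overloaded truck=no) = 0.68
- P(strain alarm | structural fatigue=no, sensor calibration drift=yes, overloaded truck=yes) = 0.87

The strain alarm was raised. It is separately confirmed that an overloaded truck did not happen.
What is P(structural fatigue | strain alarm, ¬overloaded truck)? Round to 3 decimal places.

P(strain alarm | ¬overloaded truck) = 0.05*0.499*0.701 + 0.68*0.499*0.299 + 0.44*0.501*0.701 + 0.84*0.501*0.299 = 0.017490 + 0.101457 + 0.154528 + 0.125831 = 0.399306
Of this, 0.280359 comes from 0.154528 + 0.125831 (the structural fatigue=true cases).
Hence the posterior is 0.280359/0.399306 ≈ 0.702.

P(structural fatigue | strain alarm, ¬overloaded truck) ≈ 0.702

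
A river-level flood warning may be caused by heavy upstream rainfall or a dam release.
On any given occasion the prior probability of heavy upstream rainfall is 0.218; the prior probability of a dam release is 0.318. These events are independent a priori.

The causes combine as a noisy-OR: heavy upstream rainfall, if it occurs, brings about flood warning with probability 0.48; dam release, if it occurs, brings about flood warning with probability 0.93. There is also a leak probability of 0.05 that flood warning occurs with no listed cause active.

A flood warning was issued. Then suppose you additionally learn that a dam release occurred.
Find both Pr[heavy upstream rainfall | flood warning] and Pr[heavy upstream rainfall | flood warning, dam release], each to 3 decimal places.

Pr[heavy upstream rainfall | flood warning] ≈ 0.355; Pr[heavy upstream rainfall | flood warning, dam release] ≈ 0.224

Under noisy-OR, P(flood warning | causes) = 1 − (1−0.05)·∏(1−qᵢ) over the active causes.
P(flood warning) = 0.05×0.782×0.682 + 0.9335×0.782×0.318 + 0.506×0.218×0.682 + 0.96542×0.218×0.318 = 0.026666 + 0.232139 + 0.075230 + 0.066927 = 0.400962
Restricting to configurations with heavy upstream rainfall present: 0.075230 + 0.066927 = 0.142157.
Hence the posterior is 0.142157/0.400962 ≈ 0.355.

With the extra evidence:
By total probability over both values of heavy upstream rainfall:
  P(flood warning | dam release) = 0.9335×0.782 + 0.96542×0.218
        = 0.729997 + 0.210462 = 0.940459
The terms with heavy upstream rainfall present sum to 0.210462, so
  P(heavy upstream rainfall | flood warning, dam release) = 0.210462 / 0.940459 ≈ 0.224
The drop from 0.355 to 0.224 is the explaining-away (discounting) effect.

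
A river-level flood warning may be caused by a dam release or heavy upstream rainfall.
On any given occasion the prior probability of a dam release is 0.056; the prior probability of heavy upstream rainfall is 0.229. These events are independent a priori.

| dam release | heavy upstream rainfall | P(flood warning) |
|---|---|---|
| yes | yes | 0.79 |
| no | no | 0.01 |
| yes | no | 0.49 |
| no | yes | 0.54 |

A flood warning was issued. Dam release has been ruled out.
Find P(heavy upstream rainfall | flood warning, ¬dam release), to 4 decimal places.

P(heavy upstream rainfall | flood warning, ¬dam release) ≈ 0.9413

Numerator (weight on configurations with heavy upstream rainfall): 0.54*0.229 = 0.123660
Normalizer over all consistent configurations: 0.01*0.771 + 0.54*0.229 = 0.131370
P(heavy upstream rainfall | flood warning, ¬dam release) = 0.123660/0.131370 ≈ 0.9413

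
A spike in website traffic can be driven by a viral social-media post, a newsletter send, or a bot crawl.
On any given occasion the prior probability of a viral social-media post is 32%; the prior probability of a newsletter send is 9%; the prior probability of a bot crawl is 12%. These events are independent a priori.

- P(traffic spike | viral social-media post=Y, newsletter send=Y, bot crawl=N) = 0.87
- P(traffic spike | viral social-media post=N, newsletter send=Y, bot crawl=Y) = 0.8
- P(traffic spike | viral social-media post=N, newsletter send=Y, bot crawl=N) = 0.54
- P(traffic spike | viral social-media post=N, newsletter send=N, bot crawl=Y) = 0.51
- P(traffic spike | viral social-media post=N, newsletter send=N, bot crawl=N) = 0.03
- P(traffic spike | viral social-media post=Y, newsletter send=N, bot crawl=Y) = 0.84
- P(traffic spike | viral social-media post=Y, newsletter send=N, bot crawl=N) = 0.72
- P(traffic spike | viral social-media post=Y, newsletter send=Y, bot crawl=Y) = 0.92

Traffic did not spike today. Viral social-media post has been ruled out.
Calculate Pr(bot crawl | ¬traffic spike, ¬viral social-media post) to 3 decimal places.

Pr(bot crawl | ¬traffic spike, ¬viral social-media post) ≈ 0.064

Sum P(¬traffic spike|·) weighted by the priors over the 4 (newsletter send, bot crawl) configurations:
  P(¬traffic spike | ¬viral social-media post) = 0.97*0.91*0.88 + 0.49*0.91*0.12 + 0.46*0.09*0.88 + 0.2*0.09*0.12
        = 0.776776 + 0.053508 + 0.036432 + 0.002160 = 0.868876
Configurations with bot crawl contribute 0.055668, so
  P(bot crawl | ¬traffic spike, ¬viral social-media post) = 0.055668 / 0.868876 ≈ 0.064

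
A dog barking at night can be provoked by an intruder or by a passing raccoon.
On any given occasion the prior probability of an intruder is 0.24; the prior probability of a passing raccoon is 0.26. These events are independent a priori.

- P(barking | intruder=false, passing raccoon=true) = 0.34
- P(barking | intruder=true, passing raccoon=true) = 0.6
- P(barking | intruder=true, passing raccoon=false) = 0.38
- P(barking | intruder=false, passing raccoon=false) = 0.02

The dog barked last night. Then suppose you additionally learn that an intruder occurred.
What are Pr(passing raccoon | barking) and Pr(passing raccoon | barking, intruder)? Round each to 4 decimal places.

Pr(passing raccoon | barking) ≈ 0.5706; Pr(passing raccoon | barking, intruder) ≈ 0.3568

P(barking) = 0.02*0.76*0.74 + 0.34*0.76*0.26 + 0.38*0.24*0.74 + 0.6*0.24*0.26 = 0.011248 + 0.067184 + 0.067488 + 0.037440 = 0.183360
Of this, 0.104624 comes from 0.067184 + 0.037440 (the passing raccoon=true cases).
P(passing raccoon | barking) = 0.104624 / 0.183360 ≈ 0.5706

Now condition on the additional information:
Weight on passing raccoon=true, given the evidence: 0.6×0.26 = 0.156000
Denominator P(barking | intruder): 0.38×0.74 + 0.6×0.26 = 0.437200
Posterior = 0.156000 / 0.437200 ≈ 0.3568
The drop from 0.5706 to 0.3568 is the explaining-away (discounting) effect.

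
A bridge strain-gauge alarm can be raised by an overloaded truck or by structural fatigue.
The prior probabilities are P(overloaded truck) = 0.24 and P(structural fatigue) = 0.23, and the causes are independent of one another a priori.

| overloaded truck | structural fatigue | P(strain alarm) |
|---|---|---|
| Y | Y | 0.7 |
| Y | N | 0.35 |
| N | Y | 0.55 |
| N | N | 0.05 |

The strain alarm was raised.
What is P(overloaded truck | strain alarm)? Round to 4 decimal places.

Numerator (weight on configurations with overloaded truck): 0.064680 + 0.038640 = 0.103320
Denominator P(strain alarm): 0.05·0.76·0.77 + 0.55·0.76·0.23 + 0.35·0.24·0.77 + 0.7·0.24·0.23 = 0.228720
Posterior = 0.103320 / 0.228720 ≈ 0.4517

P(overloaded truck | strain alarm) ≈ 0.4517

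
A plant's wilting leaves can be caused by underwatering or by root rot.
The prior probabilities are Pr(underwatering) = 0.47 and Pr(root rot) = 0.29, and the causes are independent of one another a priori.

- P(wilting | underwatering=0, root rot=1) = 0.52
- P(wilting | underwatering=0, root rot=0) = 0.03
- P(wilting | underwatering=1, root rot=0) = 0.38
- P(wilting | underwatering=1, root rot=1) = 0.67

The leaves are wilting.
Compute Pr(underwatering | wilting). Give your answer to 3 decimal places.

Pr(underwatering | wilting) ≈ 0.705

P(wilting) = 0.03·0.53·0.71 + 0.52·0.53·0.29 + 0.38·0.47·0.71 + 0.67·0.47·0.29 = 0.011289 + 0.079924 + 0.126806 + 0.091321 = 0.309340
Of this, 0.218127 comes from 0.126806 + 0.091321 (the underwatering=true cases).
So P(underwatering | wilting) = 0.218127/0.309340 ≈ 0.705.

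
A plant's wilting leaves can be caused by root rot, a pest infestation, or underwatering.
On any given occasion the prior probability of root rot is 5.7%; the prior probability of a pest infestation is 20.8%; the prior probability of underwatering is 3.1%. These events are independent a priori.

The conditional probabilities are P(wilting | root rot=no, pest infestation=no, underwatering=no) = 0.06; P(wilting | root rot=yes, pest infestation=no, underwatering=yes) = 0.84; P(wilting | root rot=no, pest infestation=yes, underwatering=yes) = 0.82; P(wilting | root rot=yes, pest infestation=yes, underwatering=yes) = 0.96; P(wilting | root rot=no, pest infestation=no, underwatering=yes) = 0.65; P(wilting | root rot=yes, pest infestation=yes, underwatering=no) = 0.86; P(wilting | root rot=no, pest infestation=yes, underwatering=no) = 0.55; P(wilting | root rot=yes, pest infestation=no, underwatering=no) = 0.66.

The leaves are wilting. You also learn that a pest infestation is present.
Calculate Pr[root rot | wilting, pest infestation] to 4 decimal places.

Numerator (weight on configurations with root rot): 0.047500 + 0.001696 = 0.049196
Denominator P(wilting | pest infestation): 0.55×0.943×0.969 + 0.82×0.943×0.031 + 0.86×0.057×0.969 + 0.96×0.057×0.031 = 0.575739
P(root rot | wilting, pest infestation) = 0.049196/0.575739 ≈ 0.0854

Pr[root rot | wilting, pest infestation] ≈ 0.0854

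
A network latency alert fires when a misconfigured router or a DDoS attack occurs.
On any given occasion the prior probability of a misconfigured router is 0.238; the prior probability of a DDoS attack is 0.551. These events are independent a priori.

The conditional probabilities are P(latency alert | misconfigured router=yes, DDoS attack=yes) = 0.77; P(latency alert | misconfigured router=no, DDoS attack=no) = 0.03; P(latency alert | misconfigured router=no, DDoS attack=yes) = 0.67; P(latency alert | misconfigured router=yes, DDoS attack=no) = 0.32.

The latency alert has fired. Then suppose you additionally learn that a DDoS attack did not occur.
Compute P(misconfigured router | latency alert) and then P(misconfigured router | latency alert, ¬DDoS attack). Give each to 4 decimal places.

P(misconfigured router | latency alert) ≈ 0.3168; P(misconfigured router | latency alert, ¬DDoS attack) ≈ 0.7691

P(latency alert) = 0.03*0.762*0.449 + 0.67*0.762*0.551 + 0.32*0.238*0.449 + 0.77*0.238*0.551 = 0.010264 + 0.281308 + 0.034196 + 0.100976 = 0.426744
The misconfigured router-present share is 0.034196 + 0.100976 = 0.135172.
Hence the posterior is 0.135172/0.426744 ≈ 0.3168.

Now condition on the additional information:
By total probability over both values of misconfigured router:
  P(latency alert | ¬DDoS attack) = 0.03*0.762 + 0.32*0.238
        = 0.022860 + 0.076160 = 0.099020
Keeping only the misconfigured router-present terms gives 0.076160, so
  P(misconfigured router | latency alert, ¬DDoS attack) = 0.076160 / 0.099020 ≈ 0.7691
With DDoS attack excluded, misconfigured router must carry more of the explanatory weight for the latency alert.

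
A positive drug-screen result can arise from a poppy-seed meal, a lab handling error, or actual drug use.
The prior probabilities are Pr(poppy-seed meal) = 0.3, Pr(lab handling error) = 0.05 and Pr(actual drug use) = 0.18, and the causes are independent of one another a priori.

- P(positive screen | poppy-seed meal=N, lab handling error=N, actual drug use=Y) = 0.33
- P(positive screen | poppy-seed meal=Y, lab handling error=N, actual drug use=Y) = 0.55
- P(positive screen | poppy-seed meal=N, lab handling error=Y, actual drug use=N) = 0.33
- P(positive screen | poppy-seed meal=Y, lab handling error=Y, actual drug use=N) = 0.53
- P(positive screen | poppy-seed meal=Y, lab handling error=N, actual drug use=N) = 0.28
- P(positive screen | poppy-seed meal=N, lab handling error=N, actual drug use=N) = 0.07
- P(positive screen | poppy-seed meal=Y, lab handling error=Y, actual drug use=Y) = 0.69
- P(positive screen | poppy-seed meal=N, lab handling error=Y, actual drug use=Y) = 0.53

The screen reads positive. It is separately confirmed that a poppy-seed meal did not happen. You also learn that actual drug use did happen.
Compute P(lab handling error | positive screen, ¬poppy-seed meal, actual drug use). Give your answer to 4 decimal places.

Enumerate both values of lab handling error and weight by the priors:
  P(positive screen | ¬poppy-seed meal, actual drug use) = 0.33×0.95 + 0.53×0.05
        = 0.313500 + 0.026500 = 0.340000
Keeping only the lab handling error-present terms gives 0.026500, so
  P(lab handling error | positive screen, ¬poppy-seed meal, actual drug use) = 0.026500 / 0.340000 ≈ 0.0779

P(lab handling error | positive screen, ¬poppy-seed meal, actual drug use) ≈ 0.0779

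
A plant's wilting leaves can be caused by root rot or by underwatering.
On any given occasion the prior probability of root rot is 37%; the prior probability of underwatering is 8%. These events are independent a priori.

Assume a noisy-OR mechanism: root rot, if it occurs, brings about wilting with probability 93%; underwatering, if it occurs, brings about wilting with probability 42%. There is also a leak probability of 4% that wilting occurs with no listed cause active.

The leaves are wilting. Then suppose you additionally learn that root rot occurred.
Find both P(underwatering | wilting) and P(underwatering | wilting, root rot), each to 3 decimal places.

P(underwatering | wilting) ≈ 0.130; P(underwatering | wilting, root rot) ≈ 0.082

Under noisy-OR, P(wilting | causes) = 1 − (1−0.04)·∏(1−qᵢ) over the active causes.
Weight on underwatering=true, given the evidence: 0.022337 + 0.028446 = 0.050783
Denominator P(wilting): 0.04·0.63·0.92 + 0.4432·0.63·0.08 + 0.9328·0.37·0.92 + 0.961024·0.37·0.08 = 0.391492
P(underwatering | wilting) = 0.050783/0.391492 ≈ 0.130

With the extra evidence:
P(wilting | root rot) = 0.9328*0.92 + 0.961024*0.08 = 0.858176 + 0.076882 = 0.935058
Restricting to configurations with underwatering present: 0.961024*0.08 = 0.076882.
P(underwatering | wilting, root rot) = 0.076882 / 0.935058 ≈ 0.082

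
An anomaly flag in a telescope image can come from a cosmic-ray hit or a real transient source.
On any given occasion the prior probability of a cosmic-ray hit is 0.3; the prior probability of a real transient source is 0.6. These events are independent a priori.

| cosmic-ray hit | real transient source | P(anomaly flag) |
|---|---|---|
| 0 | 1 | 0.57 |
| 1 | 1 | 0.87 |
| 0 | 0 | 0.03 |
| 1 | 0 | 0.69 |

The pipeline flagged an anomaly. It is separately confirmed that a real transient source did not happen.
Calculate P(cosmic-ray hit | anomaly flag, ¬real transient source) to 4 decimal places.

P(anomaly flag | ¬real transient source) = 0.03*0.7 + 0.69*0.3 = 0.021000 + 0.207000 = 0.228000
Of this, 0.207000 comes from 0.69*0.3 (the cosmic-ray hit=true cases).
So P(cosmic-ray hit | anomaly flag, ¬real transient source) = 0.207000/0.228000 ≈ 0.9079.

P(cosmic-ray hit | anomaly flag, ¬real transient source) ≈ 0.9079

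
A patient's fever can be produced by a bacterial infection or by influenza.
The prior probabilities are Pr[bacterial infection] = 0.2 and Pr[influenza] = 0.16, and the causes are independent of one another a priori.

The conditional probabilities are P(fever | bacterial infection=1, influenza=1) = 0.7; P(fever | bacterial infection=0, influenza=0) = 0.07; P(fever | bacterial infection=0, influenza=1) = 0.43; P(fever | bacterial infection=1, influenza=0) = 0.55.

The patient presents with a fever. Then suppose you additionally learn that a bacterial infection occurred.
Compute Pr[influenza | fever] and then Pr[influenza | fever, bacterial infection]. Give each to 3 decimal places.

Pr[influenza | fever] ≈ 0.357; Pr[influenza | fever, bacterial infection] ≈ 0.195

Sum P(fever|·) weighted by the priors over the 4 (bacterial infection, influenza) configurations:
  P(fever) = 0.07*0.8*0.84 + 0.43*0.8*0.16 + 0.55*0.2*0.84 + 0.7*0.2*0.16
        = 0.047040 + 0.055040 + 0.092400 + 0.022400 = 0.216880
Configurations with influenza contribute 0.077440, so
  P(influenza | fever) = 0.077440 / 0.216880 ≈ 0.357

Now also conditioning on bacterial infection=true:
By total probability over both values of influenza:
  P(fever | bacterial infection) = 0.55×0.84 + 0.7×0.16
        = 0.462000 + 0.112000 = 0.574000
Configurations with influenza contribute 0.112000, so
  P(influenza | fever, bacterial infection) = 0.112000 / 0.574000 ≈ 0.195
— bacterial infection explains away the evidence for influenza.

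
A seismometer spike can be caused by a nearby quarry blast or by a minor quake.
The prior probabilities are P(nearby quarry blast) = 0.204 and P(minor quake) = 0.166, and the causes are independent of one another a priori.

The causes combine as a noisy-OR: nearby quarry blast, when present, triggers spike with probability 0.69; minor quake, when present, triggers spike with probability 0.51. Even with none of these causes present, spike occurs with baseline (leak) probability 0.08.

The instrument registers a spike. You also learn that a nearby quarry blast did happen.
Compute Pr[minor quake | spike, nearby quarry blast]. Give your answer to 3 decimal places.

Pr[minor quake | spike, nearby quarry blast] ≈ 0.193

Under noisy-OR, P(spike | causes) = 1 − (1−0.08)·∏(1−qᵢ) over the active causes.
Enumerate both values of minor quake and weight by the priors:
  P(spike | nearby quarry blast) = 0.7148×0.834 + 0.860252×0.166
        = 0.596143 + 0.142802 = 0.738945
Configurations with minor quake contribute 0.142802, so
  P(minor quake | spike, nearby quarry blast) = 0.142802 / 0.738945 ≈ 0.193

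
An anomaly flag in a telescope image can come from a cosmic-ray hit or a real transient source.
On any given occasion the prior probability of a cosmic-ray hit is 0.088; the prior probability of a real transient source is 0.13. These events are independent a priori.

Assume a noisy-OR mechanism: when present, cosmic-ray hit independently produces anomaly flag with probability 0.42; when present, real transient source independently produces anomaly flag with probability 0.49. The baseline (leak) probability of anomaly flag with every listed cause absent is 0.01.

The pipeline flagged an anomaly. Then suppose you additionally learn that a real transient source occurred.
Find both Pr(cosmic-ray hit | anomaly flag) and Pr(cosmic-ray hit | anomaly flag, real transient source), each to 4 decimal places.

Under noisy-OR, P(anomaly flag | causes) = 1 − (1−0.01)·∏(1−qᵢ) over the active causes.
P(anomaly flag) = 0.01*0.912*0.87 + 0.4951*0.912*0.13 + 0.4258*0.088*0.87 + 0.707158*0.088*0.13 = 0.007934 + 0.058699 + 0.032599 + 0.008090 = 0.107322
Restricting to configurations with cosmic-ray hit present: 0.032599 + 0.008090 = 0.040689.
Hence the posterior is 0.040689/0.107322 ≈ 0.3791.

Now also conditioning on real transient source=true:
For the numerator, keep only cosmic-ray hit=true terms: 0.707158*0.088 = 0.062230
The normalizing constant is 0.4951*0.912 + 0.707158*0.088 = 0.513761
Posterior = 0.062230 / 0.513761 ≈ 0.1211
The drop from 0.3791 to 0.1211 is the explaining-away (discounting) effect.

Pr(cosmic-ray hit | anomaly flag) ≈ 0.3791; Pr(cosmic-ray hit | anomaly flag, real transient source) ≈ 0.1211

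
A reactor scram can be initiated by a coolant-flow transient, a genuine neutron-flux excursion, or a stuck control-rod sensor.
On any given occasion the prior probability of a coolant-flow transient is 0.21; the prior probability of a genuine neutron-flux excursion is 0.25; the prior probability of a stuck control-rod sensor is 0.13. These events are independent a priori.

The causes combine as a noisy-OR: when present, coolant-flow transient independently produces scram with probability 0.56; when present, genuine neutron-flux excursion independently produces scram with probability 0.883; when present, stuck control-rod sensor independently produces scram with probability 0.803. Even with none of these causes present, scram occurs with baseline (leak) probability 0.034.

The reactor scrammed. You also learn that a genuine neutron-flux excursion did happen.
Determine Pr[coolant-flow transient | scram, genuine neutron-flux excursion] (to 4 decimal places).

Under noisy-OR, P(scram | causes) = 1 − (1−0.034)·∏(1−qᵢ) over the active causes.
Sum P(scram|·) weighted by the priors over the 4 (coolant-flow transient, stuck control-rod sensor) configurations:
  P(scram | genuine neutron-flux excursion) = 0.886978·0.79·0.87 + 0.977735·0.79·0.13 + 0.95027·0.21·0.87 + 0.990203·0.21·0.13
        = 0.609620 + 0.100413 + 0.173614 + 0.027033 = 0.910680
Keeping only the coolant-flow transient-present terms gives 0.200647, so
  P(coolant-flow transient | scram, genuine neutron-flux excursion) = 0.200647 / 0.910680 ≈ 0.2203

Pr[coolant-flow transient | scram, genuine neutron-flux excursion] ≈ 0.2203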